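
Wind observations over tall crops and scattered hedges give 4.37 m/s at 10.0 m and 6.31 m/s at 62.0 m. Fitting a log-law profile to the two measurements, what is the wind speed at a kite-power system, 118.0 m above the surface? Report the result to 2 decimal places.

Log law: V ∝ ln(z/z₀). From the pair, with r = V₁/V₂ = 0.69255,
ln z₀ = (ln z₁ − r·ln z₂)/(1 − r) = (2.3026 − 0.69255×4.1271)/0.30745 = -1.8074 → z₀ = 0.1641 m
V₃ = V₁ · ln(z₃/z₀)/ln(z₁/z₀) = 4.37 × 6.5780/4.1099 = 6.9943 m/s

6.99 m/s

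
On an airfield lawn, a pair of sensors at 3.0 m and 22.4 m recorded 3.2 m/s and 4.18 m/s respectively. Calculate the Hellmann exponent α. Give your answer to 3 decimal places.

α ≈ 0.133

Power law: V₂/V₁ = (z₂/z₁)^α ⇒ α = ln(V₂/V₁) / ln(z₂/z₁)
α = ln(4.18/3.2) / ln(22.4/3.0) = ln(1.3062) / ln(7.4667)
  = 0.26716 / 2.01045 = 0.13289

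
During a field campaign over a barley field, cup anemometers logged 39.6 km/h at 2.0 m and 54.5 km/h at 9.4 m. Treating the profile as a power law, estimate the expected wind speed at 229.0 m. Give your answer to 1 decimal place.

105.3 km/h

First find α: α = ln(V₂/V₁)/ln(z₂/z₁) = ln(54.5/39.6)/ln(9.4/2.0) = 0.31937/1.54756 = 0.2064
Extrapolate from 9.4 m to 229.0 m: V₃ = 54.5 × (229.0/9.4)^0.2064 = 54.5 × 1.9328 = 105.3349 km/h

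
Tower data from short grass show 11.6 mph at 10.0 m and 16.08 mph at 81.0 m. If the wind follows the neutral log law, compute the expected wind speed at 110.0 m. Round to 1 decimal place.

Log law: V ∝ ln(z/z₀). From the pair, with r = V₁/V₂ = 0.72139,
ln z₀ = (ln z₁ − r·ln z₂)/(1 − r) = (2.3026 − 0.72139×4.3944)/0.27861 = -3.1138 → z₀ = 0.04443 m
V₃ = V₁ · ln(z₃/z₀)/ln(z₁/z₀) = 11.6 × 7.8143/5.4164 = 16.7354 mph

16.7 mph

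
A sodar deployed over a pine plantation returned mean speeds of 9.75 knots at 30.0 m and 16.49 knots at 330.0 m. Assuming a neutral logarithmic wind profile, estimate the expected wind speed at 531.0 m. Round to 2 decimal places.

Log law: V ∝ ln(z/z₀). From the pair, with r = V₁/V₂ = 0.59127,
ln z₀ = (ln z₁ − r·ln z₂)/(1 − r) = (3.4012 − 0.59127×5.7991)/0.40873 = -0.0676 → z₀ = 0.9347 m
V₃ = V₁ · ln(z₃/z₀)/ln(z₁/z₀) = 9.75 × 6.3423/3.4688 = 17.8270 knots

17.83 knots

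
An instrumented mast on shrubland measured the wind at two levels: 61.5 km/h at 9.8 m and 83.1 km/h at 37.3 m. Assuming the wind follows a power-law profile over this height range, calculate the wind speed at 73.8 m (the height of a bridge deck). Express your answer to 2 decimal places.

96.90 km/h

First find α: α = ln(V₂/V₁)/ln(z₂/z₁) = ln(83.1/61.5)/ln(37.3/9.8) = 0.30101/1.33661 = 0.2252
Extrapolate from 37.3 m to 73.8 m: V₃ = 83.1 × (73.8/37.3)^0.2252 = 83.1 × 1.1661 = 96.9034 km/h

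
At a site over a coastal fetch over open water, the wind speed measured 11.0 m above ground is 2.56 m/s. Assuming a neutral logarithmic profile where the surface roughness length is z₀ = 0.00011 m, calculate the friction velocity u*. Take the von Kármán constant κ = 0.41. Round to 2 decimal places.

Log law: V(z) = (u*/κ) · ln(z/z₀) ⇒ u* = κ · V / ln(z/z₀)
u* = 0.41 × 2.56 / ln(11.0/0.00011) = 0.41 × 2.56 / 11.5129
   = 1.0496 / 11.5129 = 0.0912 m/s

u* ≈ 0.09 m/s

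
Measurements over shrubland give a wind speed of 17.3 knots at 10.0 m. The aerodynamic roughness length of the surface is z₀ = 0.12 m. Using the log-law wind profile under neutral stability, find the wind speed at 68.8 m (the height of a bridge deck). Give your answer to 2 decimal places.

24.84 knots

Log law: V(z) ∝ ln(z/z₀), so V₂/V₁ = ln(z₂/z₀) / ln(z₁/z₀).
ln(68.8/0.12) = 6.3515, ln(10.0/0.12) = 4.4228
V₂ = 17.3 × 6.3515/4.4228 = 17.3 × 1.4361 = 24.8438 knots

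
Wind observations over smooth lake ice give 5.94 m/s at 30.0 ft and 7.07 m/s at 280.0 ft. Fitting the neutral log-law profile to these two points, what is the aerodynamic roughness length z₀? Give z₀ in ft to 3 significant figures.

Log law: V(z) ∝ ln(z/z₀). With r = V₁/V₂ = 5.94/7.07 = 0.84017,
r · ln(z₂/z₀) = ln(z₁/z₀) ⇒ ln z₀ = (ln z₁ − r·ln z₂)/(1 − r)
ln z₀ = (3.40120 − 0.84017×5.63479) / 0.15983 = -8.3400
z₀ = exp(-8.3400) = 0.0002388 ft

z₀ ≈ 0.000239 ft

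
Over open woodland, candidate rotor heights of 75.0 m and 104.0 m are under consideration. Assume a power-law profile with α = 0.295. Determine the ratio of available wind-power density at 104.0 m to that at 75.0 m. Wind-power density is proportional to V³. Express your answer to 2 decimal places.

Speed ratio: V_B/V_A = (z_B/z_A)^α = (104.0/75.0)^0.295 = (1.3867)^0.295 = 1.10124
Power-density ratio: P_B/P_A = (V_B/V_A)³ = (1.10124)³ = 1.33550

1.34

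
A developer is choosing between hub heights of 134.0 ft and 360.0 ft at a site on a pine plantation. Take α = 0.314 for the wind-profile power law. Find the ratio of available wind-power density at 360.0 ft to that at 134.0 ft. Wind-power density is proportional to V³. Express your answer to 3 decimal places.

Speed ratio: V_B/V_A = (z_B/z_A)^α = (360.0/134.0)^0.314 = (2.6866)^0.314 = 1.36385
Power-density ratio: P_B/P_A = (V_B/V_A)³ = (1.36385)³ = 2.53691

2.537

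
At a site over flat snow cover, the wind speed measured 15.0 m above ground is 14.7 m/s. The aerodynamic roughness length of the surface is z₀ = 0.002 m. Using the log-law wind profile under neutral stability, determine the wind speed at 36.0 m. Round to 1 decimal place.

Log law: V(z) ∝ ln(z/z₀), so V₂/V₁ = ln(z₂/z₀) / ln(z₁/z₀).
ln(36.0/0.002) = 9.7981, ln(15.0/0.002) = 8.9227
V₂ = 14.7 × 9.7981/8.9227 = 14.7 × 1.0981 = 16.1423 m/s

16.1 m/s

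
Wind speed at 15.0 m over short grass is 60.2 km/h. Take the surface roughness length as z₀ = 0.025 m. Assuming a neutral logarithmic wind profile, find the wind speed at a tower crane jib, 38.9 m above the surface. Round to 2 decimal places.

69.17 km/h

Log law: V(z) ∝ ln(z/z₀), so V₂/V₁ = ln(z₂/z₀) / ln(z₁/z₀).
ln(38.9/0.025) = 7.3499, ln(15.0/0.025) = 6.3969
V₂ = 60.2 × 7.3499/6.3969 = 60.2 × 1.1490 = 69.1679 km/h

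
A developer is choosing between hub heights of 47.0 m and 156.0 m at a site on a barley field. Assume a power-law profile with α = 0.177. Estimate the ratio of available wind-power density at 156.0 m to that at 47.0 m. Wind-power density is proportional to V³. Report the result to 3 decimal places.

1.891

Speed ratio: V_B/V_A = (z_B/z_A)^α = (156.0/47.0)^0.177 = (3.3191)^0.177 = 1.23658
Power-density ratio: P_B/P_A = (V_B/V_A)³ = (1.23658)³ = 1.89089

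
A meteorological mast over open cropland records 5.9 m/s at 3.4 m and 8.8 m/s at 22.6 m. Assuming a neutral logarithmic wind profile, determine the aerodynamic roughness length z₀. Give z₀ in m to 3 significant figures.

Log law: V(z) ∝ ln(z/z₀). With r = V₁/V₂ = 5.9/8.8 = 0.67045,
r · ln(z₂/z₀) = ln(z₁/z₀) ⇒ ln z₀ = (ln z₁ − r·ln z₂)/(1 − r)
ln z₀ = (1.22378 − 0.67045×3.11795) / 0.32955 = -2.6299
z₀ = exp(-2.6299) = 0.07209 m

z₀ ≈ 0.0721 m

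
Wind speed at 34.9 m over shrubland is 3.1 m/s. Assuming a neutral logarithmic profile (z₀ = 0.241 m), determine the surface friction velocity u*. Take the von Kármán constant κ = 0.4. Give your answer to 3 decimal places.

u* ≈ 0.249 m/s

Log law: V(z) = (u*/κ) · ln(z/z₀) ⇒ u* = κ · V / ln(z/z₀)
u* = 0.4 × 3.1 / ln(34.9/0.241) = 0.4 × 3.1 / 4.9754
   = 1.2400 / 4.9754 = 0.2492 m/s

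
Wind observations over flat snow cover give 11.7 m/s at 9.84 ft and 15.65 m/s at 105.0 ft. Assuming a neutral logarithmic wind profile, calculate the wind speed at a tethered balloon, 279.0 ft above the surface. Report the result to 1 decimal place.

Log law: V ∝ ln(z/z₀). From the pair, with r = V₁/V₂ = 0.74760,
ln z₀ = (ln z₁ − r·ln z₂)/(1 − r) = (2.2865 − 0.74760×4.6540)/0.25240 = -4.7262 → z₀ = 0.008860 ft
V₃ = V₁ · ln(z₃/z₀)/ln(z₁/z₀) = 11.7 × 10.3574/7.0126 = 17.2805 m/s

17.3 m/s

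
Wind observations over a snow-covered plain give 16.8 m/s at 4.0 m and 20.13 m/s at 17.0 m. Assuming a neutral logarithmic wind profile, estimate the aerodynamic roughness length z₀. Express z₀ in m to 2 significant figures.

Log law: V(z) ∝ ln(z/z₀). With r = V₁/V₂ = 16.8/20.13 = 0.83458,
r · ln(z₂/z₀) = ln(z₁/z₀) ⇒ ln z₀ = (ln z₁ − r·ln z₂)/(1 − r)
ln z₀ = (1.38629 − 0.83458×2.83321) / 0.16542 = -5.9135
z₀ = exp(-5.9135) = 0.002703 m

z₀ ≈ 0.0027 m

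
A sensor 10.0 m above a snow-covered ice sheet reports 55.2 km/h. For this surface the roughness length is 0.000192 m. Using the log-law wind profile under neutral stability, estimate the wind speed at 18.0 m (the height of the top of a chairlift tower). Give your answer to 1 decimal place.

Log law: V(z) ∝ ln(z/z₀), so V₂/V₁ = ln(z₂/z₀) / ln(z₁/z₀).
ln(18.0/0.000192) = 11.4484, ln(10.0/0.000192) = 10.8606
V₂ = 55.2 × 11.4484/10.8606 = 55.2 × 1.0541 = 58.1875 km/h

58.2 km/h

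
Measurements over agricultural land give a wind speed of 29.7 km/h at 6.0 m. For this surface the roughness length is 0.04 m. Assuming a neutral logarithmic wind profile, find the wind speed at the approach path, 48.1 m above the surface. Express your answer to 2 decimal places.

42.04 km/h

Log law: V(z) ∝ ln(z/z₀), so V₂/V₁ = ln(z₂/z₀) / ln(z₁/z₀).
ln(48.1/0.04) = 7.0922, ln(6.0/0.04) = 5.0106
V₂ = 29.7 × 7.0922/5.0106 = 29.7 × 1.4154 = 42.0380 km/h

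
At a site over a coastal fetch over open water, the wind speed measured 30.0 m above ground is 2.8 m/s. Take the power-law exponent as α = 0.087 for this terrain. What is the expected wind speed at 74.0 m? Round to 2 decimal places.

3.03 m/s

Power-law profile: V₂ = V₁ · (z₂/z₁)^α
V₂ = 2.8 × (74.0/30.0)^0.087 = 2.8 × (2.4667)^0.087
    = 2.8 × 1.0817 = 3.0288 m/s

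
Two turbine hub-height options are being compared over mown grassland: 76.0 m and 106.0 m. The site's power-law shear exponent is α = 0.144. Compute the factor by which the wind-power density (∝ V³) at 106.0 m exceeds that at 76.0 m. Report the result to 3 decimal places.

Speed ratio: V_B/V_A = (z_B/z_A)^α = (106.0/76.0)^0.144 = (1.3947)^0.144 = 1.04908
Power-density ratio: P_B/P_A = (V_B/V_A)³ = (1.04908)³ = 1.15457

1.155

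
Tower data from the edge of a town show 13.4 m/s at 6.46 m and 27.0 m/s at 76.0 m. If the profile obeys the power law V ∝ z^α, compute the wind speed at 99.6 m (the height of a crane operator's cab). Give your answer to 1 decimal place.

First find α: α = ln(V₂/V₁)/ln(z₂/z₁) = ln(27.0/13.4)/ln(76.0/6.46) = 0.70058/2.46510 = 0.2842
Extrapolate from 76.0 m to 99.6 m: V₃ = 27.0 × (99.6/76.0)^0.2842 = 27.0 × 1.0799 = 29.1569 m/s

29.2 m/s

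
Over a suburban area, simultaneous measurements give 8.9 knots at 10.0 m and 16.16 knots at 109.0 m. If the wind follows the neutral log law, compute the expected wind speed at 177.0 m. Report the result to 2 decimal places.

Log law: V ∝ ln(z/z₀). From the pair, with r = V₁/V₂ = 0.55074,
ln z₀ = (ln z₁ − r·ln z₂)/(1 − r) = (2.3026 − 0.55074×4.6913)/0.44926 = -0.6258 → z₀ = 0.5348 m
V₃ = V₁ · ln(z₃/z₀)/ln(z₁/z₀) = 8.9 × 5.8019/2.9284 = 17.6334 knots

17.63 knots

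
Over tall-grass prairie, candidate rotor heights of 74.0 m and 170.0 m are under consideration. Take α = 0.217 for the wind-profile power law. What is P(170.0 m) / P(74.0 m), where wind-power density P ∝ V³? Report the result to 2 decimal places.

Speed ratio: V_B/V_A = (z_B/z_A)^α = (170.0/74.0)^0.217 = (2.2973)^0.217 = 1.19780
Power-density ratio: P_B/P_A = (V_B/V_A)³ = (1.19780)³ = 1.71851

1.72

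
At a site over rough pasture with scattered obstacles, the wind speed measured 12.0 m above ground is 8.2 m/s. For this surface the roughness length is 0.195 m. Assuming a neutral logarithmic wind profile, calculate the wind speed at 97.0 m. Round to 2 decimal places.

12.36 m/s

Log law: V(z) ∝ ln(z/z₀), so V₂/V₁ = ln(z₂/z₀) / ln(z₁/z₀).
ln(97.0/0.195) = 6.2095, ln(12.0/0.195) = 4.1197
V₂ = 8.2 × 6.2095/4.1197 = 8.2 × 1.5073 = 12.3597 m/s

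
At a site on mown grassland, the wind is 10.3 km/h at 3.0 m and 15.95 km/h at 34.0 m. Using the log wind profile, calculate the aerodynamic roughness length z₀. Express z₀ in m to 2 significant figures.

z₀ ≈ 0.036 m

Log law: V(z) ∝ ln(z/z₀). With r = V₁/V₂ = 10.3/15.95 = 0.64577,
r · ln(z₂/z₀) = ln(z₁/z₀) ⇒ ln z₀ = (ln z₁ − r·ln z₂)/(1 − r)
ln z₀ = (1.09861 − 0.64577×3.52636) / 0.35423 = -3.3272
z₀ = exp(-3.3272) = 0.03589 m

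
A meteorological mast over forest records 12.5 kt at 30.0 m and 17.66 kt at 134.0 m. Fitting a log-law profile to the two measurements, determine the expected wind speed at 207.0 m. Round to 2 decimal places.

Log law: V ∝ ln(z/z₀). From the pair, with r = V₁/V₂ = 0.70781,
ln z₀ = (ln z₁ − r·ln z₂)/(1 − r) = (3.4012 − 0.70781×4.8978)/0.29219 = -0.2244 → z₀ = 0.7990 m
V₃ = V₁ · ln(z₃/z₀)/ln(z₁/z₀) = 12.5 × 5.5571/3.6256 = 19.1593 kt

19.16 kt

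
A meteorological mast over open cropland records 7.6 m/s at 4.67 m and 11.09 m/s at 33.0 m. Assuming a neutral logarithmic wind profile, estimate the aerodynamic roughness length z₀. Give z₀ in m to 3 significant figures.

z₀ ≈ 0.0661 m

Log law: V(z) ∝ ln(z/z₀). With r = V₁/V₂ = 7.6/11.09 = 0.68530,
r · ln(z₂/z₀) = ln(z₁/z₀) ⇒ ln z₀ = (ln z₁ − r·ln z₂)/(1 − r)
ln z₀ = (1.54116 − 0.68530×3.49651) / 0.31470 = -2.7169
z₀ = exp(-2.7169) = 0.06608 m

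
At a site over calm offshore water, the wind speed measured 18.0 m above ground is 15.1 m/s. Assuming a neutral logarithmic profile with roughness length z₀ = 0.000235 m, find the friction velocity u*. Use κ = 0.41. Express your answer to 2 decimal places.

Log law: V(z) = (u*/κ) · ln(z/z₀) ⇒ u* = κ · V / ln(z/z₀)
u* = 0.41 × 15.1 / ln(18.0/0.000235) = 0.41 × 15.1 / 11.2463
   = 6.1910 / 11.2463 = 0.5505 m/s

u* ≈ 0.55 m/s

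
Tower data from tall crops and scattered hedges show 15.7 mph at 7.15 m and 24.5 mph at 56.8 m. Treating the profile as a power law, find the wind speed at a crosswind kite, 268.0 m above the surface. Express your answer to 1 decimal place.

34.2 mph

First find α: α = ln(V₂/V₁)/ln(z₂/z₁) = ln(24.5/15.7)/ln(56.8/7.15) = 0.44501/2.07242 = 0.2147
Extrapolate from 56.8 m to 268.0 m: V₃ = 24.5 × (268.0/56.8)^0.2147 = 24.5 × 1.3953 = 34.1860 mph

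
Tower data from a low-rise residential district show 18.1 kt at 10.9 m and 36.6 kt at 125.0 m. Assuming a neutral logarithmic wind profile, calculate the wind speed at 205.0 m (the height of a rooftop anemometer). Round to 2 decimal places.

Log law: V ∝ ln(z/z₀). From the pair, with r = V₁/V₂ = 0.49454,
ln z₀ = (ln z₁ − r·ln z₂)/(1 − r) = (2.3888 − 0.49454×4.8283)/0.50546 = 0.0020 → z₀ = 1.002 m
V₃ = V₁ · ln(z₃/z₀)/ln(z₁/z₀) = 18.1 × 5.3211/2.3868 = 40.3515 kt

40.35 kt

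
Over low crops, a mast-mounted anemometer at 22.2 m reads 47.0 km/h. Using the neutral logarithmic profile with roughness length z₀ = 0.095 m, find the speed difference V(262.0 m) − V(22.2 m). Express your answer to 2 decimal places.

Log law: V₂ = V₁ · ln(z₂/z₀)/ln(z₁/z₀) = 47.0 × 7.9222/5.4540 = 68.2703 km/h
ΔV = 68.2703 − 47.0 = 21.2703 km/h

21.27 km/h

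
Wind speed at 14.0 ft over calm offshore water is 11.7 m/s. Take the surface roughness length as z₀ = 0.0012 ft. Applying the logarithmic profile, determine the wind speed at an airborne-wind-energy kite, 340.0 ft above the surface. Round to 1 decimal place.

Log law: V(z) ∝ ln(z/z₀), so V₂/V₁ = ln(z₂/z₀) / ln(z₁/z₀).
ln(340.0/0.0012) = 12.5544, ln(14.0/0.0012) = 9.3645
V₂ = 11.7 × 12.5544/9.3645 = 11.7 × 1.3406 = 15.6854 m/s

15.7 m/s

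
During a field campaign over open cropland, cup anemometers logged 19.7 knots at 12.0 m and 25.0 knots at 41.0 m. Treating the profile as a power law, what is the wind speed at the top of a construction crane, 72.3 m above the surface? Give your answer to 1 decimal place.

27.9 knots

First find α: α = ln(V₂/V₁)/ln(z₂/z₁) = ln(25.0/19.7)/ln(41.0/12.0) = 0.23826/1.22867 = 0.1939
Extrapolate from 41.0 m to 72.3 m: V₃ = 25.0 × (72.3/41.0)^0.1939 = 25.0 × 1.1163 = 27.9069 knots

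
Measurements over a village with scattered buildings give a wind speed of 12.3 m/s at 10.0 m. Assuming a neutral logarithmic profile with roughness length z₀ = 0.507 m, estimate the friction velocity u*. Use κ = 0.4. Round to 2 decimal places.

u* ≈ 1.65 m/s

Log law: V(z) = (u*/κ) · ln(z/z₀) ⇒ u* = κ · V / ln(z/z₀)
u* = 0.4 × 12.3 / ln(10.0/0.507) = 0.4 × 12.3 / 2.9818
   = 4.9200 / 2.9818 = 1.6500 m/s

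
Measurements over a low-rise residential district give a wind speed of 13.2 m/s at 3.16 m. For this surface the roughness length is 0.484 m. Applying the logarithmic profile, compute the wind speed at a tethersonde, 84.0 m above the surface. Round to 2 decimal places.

Log law: V(z) ∝ ln(z/z₀), so V₂/V₁ = ln(z₂/z₀) / ln(z₁/z₀).
ln(84.0/0.484) = 5.1565, ln(3.16/0.484) = 1.8762
V₂ = 13.2 × 5.1565/1.8762 = 13.2 × 2.7483 = 36.2776 m/s

36.28 m/s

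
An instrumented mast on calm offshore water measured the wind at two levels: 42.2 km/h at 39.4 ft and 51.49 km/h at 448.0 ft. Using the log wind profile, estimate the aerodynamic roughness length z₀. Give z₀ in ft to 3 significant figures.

z₀ ≈ 0.000630 ft

Log law: V(z) ∝ ln(z/z₀). With r = V₁/V₂ = 42.2/51.49 = 0.81958,
r · ln(z₂/z₀) = ln(z₁/z₀) ⇒ ln z₀ = (ln z₁ − r·ln z₂)/(1 − r)
ln z₀ = (3.67377 − 0.81958×6.10479) / 0.18042 = -7.3692
z₀ = exp(-7.3692) = 0.0006304 ft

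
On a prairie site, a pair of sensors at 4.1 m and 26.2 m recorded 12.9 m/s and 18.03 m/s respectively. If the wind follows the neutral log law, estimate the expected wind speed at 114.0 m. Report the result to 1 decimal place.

22.1 m/s

Log law: V ∝ ln(z/z₀). From the pair, with r = V₁/V₂ = 0.71547,
ln z₀ = (ln z₁ − r·ln z₂)/(1 − r) = (1.4110 − 0.71547×3.2658)/0.28453 = -3.2531 → z₀ = 0.03866 m
V₃ = V₁ · ln(z₃/z₀)/ln(z₁/z₀) = 12.9 × 7.9893/4.6640 = 22.0970 m/s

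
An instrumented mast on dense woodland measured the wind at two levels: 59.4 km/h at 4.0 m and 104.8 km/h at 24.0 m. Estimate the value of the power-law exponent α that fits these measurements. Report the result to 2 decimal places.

Power law: V₂/V₁ = (z₂/z₁)^α ⇒ α = ln(V₂/V₁) / ln(z₂/z₁)
α = ln(104.8/59.4) / ln(24.0/4.0) = ln(1.7643) / ln(6.0000)
  = 0.56776 / 1.79176 = 0.31687

α ≈ 0.32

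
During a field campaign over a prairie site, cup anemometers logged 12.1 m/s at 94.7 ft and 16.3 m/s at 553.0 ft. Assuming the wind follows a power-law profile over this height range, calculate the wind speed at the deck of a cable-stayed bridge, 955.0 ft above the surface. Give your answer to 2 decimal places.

17.88 m/s

First find α: α = ln(V₂/V₁)/ln(z₂/z₁) = ln(16.3/12.1)/ln(553.0/94.7) = 0.29796/1.76464 = 0.1688
Extrapolate from 553.0 ft to 955.0 ft: V₃ = 16.3 × (955.0/553.0)^0.1688 = 16.3 × 1.0966 = 17.8752 m/s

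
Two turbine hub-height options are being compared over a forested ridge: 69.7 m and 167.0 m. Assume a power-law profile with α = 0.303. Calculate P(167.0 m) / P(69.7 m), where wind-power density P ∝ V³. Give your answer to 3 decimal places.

Speed ratio: V_B/V_A = (z_B/z_A)^α = (167.0/69.7)^0.303 = (2.3960)^0.303 = 1.30312
Power-density ratio: P_B/P_A = (V_B/V_A)³ = (1.30312)³ = 2.21284

2.213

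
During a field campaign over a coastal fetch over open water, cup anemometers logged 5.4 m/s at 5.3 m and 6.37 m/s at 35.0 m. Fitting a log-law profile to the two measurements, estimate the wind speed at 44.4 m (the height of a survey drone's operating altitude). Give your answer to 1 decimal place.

6.5 m/s

Log law: V ∝ ln(z/z₀). From the pair, with r = V₁/V₂ = 0.84772,
ln z₀ = (ln z₁ − r·ln z₂)/(1 − r) = (1.6677 − 0.84772×3.5553)/0.15228 = -8.8408 → z₀ = 0.0001447 m
V₃ = V₁ · ln(z₃/z₀)/ln(z₁/z₀) = 5.4 × 12.6341/10.5085 = 6.4922 m/s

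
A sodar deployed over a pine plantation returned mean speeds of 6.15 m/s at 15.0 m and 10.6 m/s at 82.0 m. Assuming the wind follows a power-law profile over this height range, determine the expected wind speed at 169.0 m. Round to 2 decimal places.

First find α: α = ln(V₂/V₁)/ln(z₂/z₁) = ln(10.6/6.15)/ln(82.0/15.0) = 0.54440/1.69867 = 0.3205
Extrapolate from 82.0 m to 169.0 m: V₃ = 10.6 × (169.0/82.0)^0.3205 = 10.6 × 1.2608 = 13.3648 m/s

13.36 m/s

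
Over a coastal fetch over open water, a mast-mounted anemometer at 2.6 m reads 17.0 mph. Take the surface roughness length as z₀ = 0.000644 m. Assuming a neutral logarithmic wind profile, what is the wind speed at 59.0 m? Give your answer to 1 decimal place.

Log law: V(z) ∝ ln(z/z₀), so V₂/V₁ = ln(z₂/z₀) / ln(z₁/z₀).
ln(59.0/0.000644) = 11.4253, ln(2.6/0.000644) = 8.3033
V₂ = 17.0 × 11.4253/8.3033 = 17.0 × 1.3760 = 23.3920 mph

23.4 mph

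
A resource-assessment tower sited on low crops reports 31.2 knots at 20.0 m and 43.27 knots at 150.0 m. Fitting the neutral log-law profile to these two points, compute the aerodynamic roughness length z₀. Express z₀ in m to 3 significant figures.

z₀ ≈ 0.109 m

Log law: V(z) ∝ ln(z/z₀). With r = V₁/V₂ = 31.2/43.27 = 0.72105,
r · ln(z₂/z₀) = ln(z₁/z₀) ⇒ ln z₀ = (ln z₁ − r·ln z₂)/(1 − r)
ln z₀ = (2.99573 − 0.72105×5.01064) / 0.27895 = -2.2126
z₀ = exp(-2.2126) = 0.1094 m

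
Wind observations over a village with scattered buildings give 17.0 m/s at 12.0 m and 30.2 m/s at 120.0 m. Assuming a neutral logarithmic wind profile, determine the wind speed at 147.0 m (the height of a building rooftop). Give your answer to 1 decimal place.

31.4 m/s

Log law: V ∝ ln(z/z₀). From the pair, with r = V₁/V₂ = 0.56291,
ln z₀ = (ln z₁ − r·ln z₂)/(1 − r) = (2.4849 − 0.56291×4.7875)/0.43709 = -0.4805 → z₀ = 0.6184 m
V₃ = V₁ · ln(z₃/z₀)/ln(z₁/z₀) = 17.0 × 5.4710/2.9655 = 31.3634 m/s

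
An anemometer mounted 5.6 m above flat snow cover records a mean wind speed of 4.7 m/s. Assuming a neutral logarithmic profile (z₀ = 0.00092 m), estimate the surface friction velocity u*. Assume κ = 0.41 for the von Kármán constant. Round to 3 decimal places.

u* ≈ 0.221 m/s

Log law: V(z) = (u*/κ) · ln(z/z₀) ⇒ u* = κ · V / ln(z/z₀)
u* = 0.41 × 4.7 / ln(5.6/0.00092) = 0.41 × 4.7 / 8.7139
   = 1.9270 / 8.7139 = 0.2211 m/s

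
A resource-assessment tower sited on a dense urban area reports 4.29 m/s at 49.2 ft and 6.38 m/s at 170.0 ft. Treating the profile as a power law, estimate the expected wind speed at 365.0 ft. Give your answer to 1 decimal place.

8.1 m/s

First find α: α = ln(V₂/V₁)/ln(z₂/z₁) = ln(6.38/4.29)/ln(170.0/49.2) = 0.39688/1.23990 = 0.3201
Extrapolate from 170.0 ft to 365.0 ft: V₃ = 6.38 × (365.0/170.0)^0.3201 = 6.38 × 1.2771 = 8.1478 m/s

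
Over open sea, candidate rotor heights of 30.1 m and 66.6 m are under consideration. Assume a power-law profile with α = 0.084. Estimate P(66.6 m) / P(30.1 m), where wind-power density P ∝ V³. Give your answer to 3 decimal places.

Speed ratio: V_B/V_A = (z_B/z_A)^α = (66.6/30.1)^0.084 = (2.2126)^0.084 = 1.06899
Power-density ratio: P_B/P_A = (V_B/V_A)³ = (1.06899)³ = 1.22157

1.222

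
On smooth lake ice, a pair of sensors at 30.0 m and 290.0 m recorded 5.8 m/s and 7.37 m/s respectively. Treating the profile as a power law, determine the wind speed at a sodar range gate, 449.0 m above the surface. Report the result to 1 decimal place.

First find α: α = ln(V₂/V₁)/ln(z₂/z₁) = ln(7.37/5.8)/ln(290.0/30.0) = 0.23956/2.26868 = 0.1056
Extrapolate from 290.0 m to 449.0 m: V₃ = 7.37 × (449.0/290.0)^0.1056 = 7.37 × 1.0472 = 7.7182 m/s

7.7 m/s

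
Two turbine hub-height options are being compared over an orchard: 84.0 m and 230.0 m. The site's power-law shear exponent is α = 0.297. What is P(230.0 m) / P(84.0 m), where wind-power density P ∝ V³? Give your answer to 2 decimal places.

2.45

Speed ratio: V_B/V_A = (z_B/z_A)^α = (230.0/84.0)^0.297 = (2.7381)^0.297 = 1.34872
Power-density ratio: P_B/P_A = (V_B/V_A)³ = (1.34872)³ = 2.45339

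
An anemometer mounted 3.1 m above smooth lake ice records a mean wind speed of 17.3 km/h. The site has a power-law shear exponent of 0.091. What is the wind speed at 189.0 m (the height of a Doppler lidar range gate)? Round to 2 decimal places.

Power-law profile: V₂ = V₁ · (z₂/z₁)^α
V₂ = 17.3 × (189.0/3.1)^0.091 = 17.3 × (60.9677)^0.091
    = 17.3 × 1.4536 = 25.1472 km/h

25.15 km/h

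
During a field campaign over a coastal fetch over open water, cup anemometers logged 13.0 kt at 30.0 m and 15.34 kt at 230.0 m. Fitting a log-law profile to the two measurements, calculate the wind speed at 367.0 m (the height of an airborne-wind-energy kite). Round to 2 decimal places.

Log law: V ∝ ln(z/z₀). From the pair, with r = V₁/V₂ = 0.84746,
ln z₀ = (ln z₁ − r·ln z₂)/(1 − r) = (3.4012 − 0.84746×5.4381)/0.15254 = -7.9148 → z₀ = 0.0003653 m
V₃ = V₁ · ln(z₃/z₀)/ln(z₁/z₀) = 13.0 × 13.8202/11.3160 = 15.8768 kt

15.88 kt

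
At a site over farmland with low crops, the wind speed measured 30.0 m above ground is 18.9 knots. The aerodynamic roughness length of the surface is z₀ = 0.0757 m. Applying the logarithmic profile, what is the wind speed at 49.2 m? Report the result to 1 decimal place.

20.5 knots

Log law: V(z) ∝ ln(z/z₀), so V₂/V₁ = ln(z₂/z₀) / ln(z₁/z₀).
ln(49.2/0.0757) = 6.4769, ln(30.0/0.0757) = 5.9822
V₂ = 18.9 × 6.4769/5.9822 = 18.9 × 1.0827 = 20.4629 knots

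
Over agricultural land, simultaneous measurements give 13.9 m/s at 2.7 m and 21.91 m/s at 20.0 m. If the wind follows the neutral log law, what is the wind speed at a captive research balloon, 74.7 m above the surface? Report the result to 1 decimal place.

27.2 m/s

Log law: V ∝ ln(z/z₀). From the pair, with r = V₁/V₂ = 0.63441,
ln z₀ = (ln z₁ − r·ln z₂)/(1 − r) = (0.9933 − 0.63441×2.9957)/0.36559 = -2.4817 → z₀ = 0.08360 m
V₃ = V₁ · ln(z₃/z₀)/ln(z₁/z₀) = 13.9 × 6.7952/3.4750 = 27.1810 m/s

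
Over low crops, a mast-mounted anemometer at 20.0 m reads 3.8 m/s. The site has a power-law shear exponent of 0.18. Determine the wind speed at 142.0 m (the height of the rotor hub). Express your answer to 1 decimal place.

Power-law profile: V₂ = V₁ · (z₂/z₁)^α
V₂ = 3.8 × (142.0/20.0)^0.18 = 3.8 × (7.1000)^0.18
    = 3.8 × 1.4231 = 5.4077 m/s

5.4 m/s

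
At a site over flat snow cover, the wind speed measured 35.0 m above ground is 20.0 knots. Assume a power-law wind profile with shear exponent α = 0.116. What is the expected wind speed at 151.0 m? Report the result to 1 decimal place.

23.7 knots

Power-law profile: V₂ = V₁ · (z₂/z₁)^α
V₂ = 20.0 × (151.0/35.0)^0.116 = 20.0 × (4.3143)^0.116
    = 20.0 × 1.1848 = 23.6962 knots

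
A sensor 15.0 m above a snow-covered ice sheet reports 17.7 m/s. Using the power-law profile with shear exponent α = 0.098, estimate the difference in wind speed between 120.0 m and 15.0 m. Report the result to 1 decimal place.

Power law: V₂ = V₁ · (z₂/z₁)^α = 17.7 × (8.0000)^0.098 = 21.7008 m/s
ΔV = 21.7008 − 17.7 = 4.0008 m/s

4.0 m/s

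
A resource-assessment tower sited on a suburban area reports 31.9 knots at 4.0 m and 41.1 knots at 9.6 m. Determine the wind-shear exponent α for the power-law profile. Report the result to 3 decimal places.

Power law: V₂/V₁ = (z₂/z₁)^α ⇒ α = ln(V₂/V₁) / ln(z₂/z₁)
α = ln(41.1/31.9) / ln(9.6/4.0) = ln(1.2884) / ln(2.4000)
  = 0.25340 / 0.87547 = 0.28945

α ≈ 0.289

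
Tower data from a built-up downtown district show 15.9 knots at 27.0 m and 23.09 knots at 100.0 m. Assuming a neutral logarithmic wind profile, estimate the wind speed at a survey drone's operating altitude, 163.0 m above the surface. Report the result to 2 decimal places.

Log law: V ∝ ln(z/z₀). From the pair, with r = V₁/V₂ = 0.68861,
ln z₀ = (ln z₁ − r·ln z₂)/(1 − r) = (3.2958 − 0.68861×4.6052)/0.31139 = 0.4004 → z₀ = 1.492 m
V₃ = V₁ · ln(z₃/z₀)/ln(z₁/z₀) = 15.9 × 4.6934/2.8955 = 25.7730 knots

25.77 knots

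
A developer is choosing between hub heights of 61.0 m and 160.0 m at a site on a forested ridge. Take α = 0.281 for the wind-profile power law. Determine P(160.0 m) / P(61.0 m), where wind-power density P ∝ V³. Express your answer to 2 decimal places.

2.25

Speed ratio: V_B/V_A = (z_B/z_A)^α = (160.0/61.0)^0.281 = (2.6230)^0.281 = 1.31123
Power-density ratio: P_B/P_A = (V_B/V_A)³ = (1.31123)³ = 2.25445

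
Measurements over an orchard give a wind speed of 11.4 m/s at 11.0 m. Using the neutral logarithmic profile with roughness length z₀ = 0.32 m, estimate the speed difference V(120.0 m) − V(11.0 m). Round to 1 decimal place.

7.7 m/s

Log law: V₂ = V₁ · ln(z₂/z₀)/ln(z₁/z₀) = 11.4 × 5.9269/3.5373 = 19.1011 m/s
ΔV = 19.1011 − 11.4 = 7.7011 m/s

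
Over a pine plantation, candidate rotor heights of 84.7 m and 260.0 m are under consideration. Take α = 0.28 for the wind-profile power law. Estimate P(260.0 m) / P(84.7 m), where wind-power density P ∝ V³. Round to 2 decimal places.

Speed ratio: V_B/V_A = (z_B/z_A)^α = (260.0/84.7)^0.28 = (3.0697)^0.28 = 1.36894
Power-density ratio: P_B/P_A = (V_B/V_A)³ = (1.36894)³ = 2.56540

2.57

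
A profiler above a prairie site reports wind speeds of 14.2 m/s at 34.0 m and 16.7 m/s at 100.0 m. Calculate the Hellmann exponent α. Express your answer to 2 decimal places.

Power law: V₂/V₁ = (z₂/z₁)^α ⇒ α = ln(V₂/V₁) / ln(z₂/z₁)
α = ln(16.7/14.2) / ln(100.0/34.0) = ln(1.1761) / ln(2.9412)
  = 0.16217 / 1.07881 = 0.15032

α ≈ 0.15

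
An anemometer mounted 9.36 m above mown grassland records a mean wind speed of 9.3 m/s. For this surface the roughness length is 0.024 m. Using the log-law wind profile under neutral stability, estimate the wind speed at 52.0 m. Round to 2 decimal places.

11.97 m/s

Log law: V(z) ∝ ln(z/z₀), so V₂/V₁ = ln(z₂/z₀) / ln(z₁/z₀).
ln(52.0/0.024) = 7.6809, ln(9.36/0.024) = 5.9661
V₂ = 9.3 × 7.6809/5.9661 = 9.3 × 1.2874 = 11.9730 m/s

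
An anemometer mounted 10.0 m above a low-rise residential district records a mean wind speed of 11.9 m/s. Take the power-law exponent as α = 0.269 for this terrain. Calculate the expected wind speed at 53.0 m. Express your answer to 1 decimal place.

Power-law profile: V₂ = V₁ · (z₂/z₁)^α
V₂ = 11.9 × (53.0/10.0)^0.269 = 11.9 × (5.3000)^0.269
    = 11.9 × 1.5661 = 18.6370 m/s

18.6 m/s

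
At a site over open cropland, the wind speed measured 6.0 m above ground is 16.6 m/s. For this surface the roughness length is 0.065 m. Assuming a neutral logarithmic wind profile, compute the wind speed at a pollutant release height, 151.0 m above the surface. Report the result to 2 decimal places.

28.43 m/s

Log law: V(z) ∝ ln(z/z₀), so V₂/V₁ = ln(z₂/z₀) / ln(z₁/z₀).
ln(151.0/0.065) = 7.7506, ln(6.0/0.065) = 4.5251
V₂ = 16.6 × 7.7506/4.5251 = 16.6 × 1.7128 = 28.4325 m/s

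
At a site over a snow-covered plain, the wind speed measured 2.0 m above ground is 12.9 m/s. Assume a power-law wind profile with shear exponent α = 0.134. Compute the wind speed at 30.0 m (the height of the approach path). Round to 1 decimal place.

Power-law profile: V₂ = V₁ · (z₂/z₁)^α
V₂ = 12.9 × (30.0/2.0)^0.134 = 12.9 × (15.0000)^0.134
    = 12.9 × 1.4375 = 18.5433 m/s

18.5 m/s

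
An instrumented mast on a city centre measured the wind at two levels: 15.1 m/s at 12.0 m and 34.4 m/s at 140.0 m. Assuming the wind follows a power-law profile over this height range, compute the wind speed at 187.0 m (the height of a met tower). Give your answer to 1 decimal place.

37.9 m/s

First find α: α = ln(V₂/V₁)/ln(z₂/z₁) = ln(34.4/15.1)/ln(140.0/12.0) = 0.82336/2.45674 = 0.3351
Extrapolate from 140.0 m to 187.0 m: V₃ = 34.4 × (187.0/140.0)^0.3351 = 34.4 × 1.1019 = 37.9045 m/s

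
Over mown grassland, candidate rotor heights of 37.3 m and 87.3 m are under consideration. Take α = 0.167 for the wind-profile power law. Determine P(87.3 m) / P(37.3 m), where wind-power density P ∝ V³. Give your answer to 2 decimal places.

1.53

Speed ratio: V_B/V_A = (z_B/z_A)^α = (87.3/37.3)^0.167 = (2.3405)^0.167 = 1.15259
Power-density ratio: P_B/P_A = (V_B/V_A)³ = (1.15259)³ = 1.53117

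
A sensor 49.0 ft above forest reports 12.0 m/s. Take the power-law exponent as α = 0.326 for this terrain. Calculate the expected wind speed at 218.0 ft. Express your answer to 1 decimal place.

19.5 m/s

Power-law profile: V₂ = V₁ · (z₂/z₁)^α
V₂ = 12.0 × (218.0/49.0)^0.326 = 12.0 × (4.4490)^0.326
    = 12.0 × 1.6268 = 19.5215 m/s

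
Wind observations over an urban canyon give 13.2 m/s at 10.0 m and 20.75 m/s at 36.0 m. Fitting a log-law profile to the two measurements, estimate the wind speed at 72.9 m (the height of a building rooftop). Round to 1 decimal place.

Log law: V ∝ ln(z/z₀). From the pair, with r = V₁/V₂ = 0.63614,
ln z₀ = (ln z₁ − r·ln z₂)/(1 − r) = (2.3026 − 0.63614×3.5835)/0.36386 = 0.0631 → z₀ = 1.065 m
V₃ = V₁ · ln(z₃/z₀)/ln(z₁/z₀) = 13.2 × 4.2260/2.2395 = 24.9087 m/s

24.9 m/s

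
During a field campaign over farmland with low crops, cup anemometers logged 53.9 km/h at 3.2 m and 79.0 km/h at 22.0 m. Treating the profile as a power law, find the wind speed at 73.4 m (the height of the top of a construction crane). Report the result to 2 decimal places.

First find α: α = ln(V₂/V₁)/ln(z₂/z₁) = ln(79.0/53.9)/ln(22.0/3.2) = 0.38232/1.92789 = 0.1983
Extrapolate from 22.0 m to 73.4 m: V₃ = 79.0 × (73.4/22.0)^0.1983 = 79.0 × 1.2699 = 100.3221 km/h

100.32 km/h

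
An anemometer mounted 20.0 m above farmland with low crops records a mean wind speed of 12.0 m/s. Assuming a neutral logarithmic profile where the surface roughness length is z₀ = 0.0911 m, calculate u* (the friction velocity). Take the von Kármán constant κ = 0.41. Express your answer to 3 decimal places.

Log law: V(z) = (u*/κ) · ln(z/z₀) ⇒ u* = κ · V / ln(z/z₀)
u* = 0.41 × 12.0 / ln(20.0/0.0911) = 0.41 × 12.0 / 5.3915
   = 4.9200 / 5.3915 = 0.9125 m/s

u* ≈ 0.913 m/s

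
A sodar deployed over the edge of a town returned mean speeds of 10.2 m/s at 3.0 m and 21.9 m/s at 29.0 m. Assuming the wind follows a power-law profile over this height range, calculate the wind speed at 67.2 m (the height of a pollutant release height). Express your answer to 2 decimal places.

First find α: α = ln(V₂/V₁)/ln(z₂/z₁) = ln(21.9/10.2)/ln(29.0/3.0) = 0.76410/2.26868 = 0.3368
Extrapolate from 29.0 m to 67.2 m: V₃ = 21.9 × (67.2/29.0)^0.3368 = 21.9 × 1.3272 = 29.0648 m/s

29.06 m/s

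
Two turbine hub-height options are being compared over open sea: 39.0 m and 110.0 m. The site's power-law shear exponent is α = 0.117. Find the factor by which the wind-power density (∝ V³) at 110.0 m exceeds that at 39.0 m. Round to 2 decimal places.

1.44

Speed ratio: V_B/V_A = (z_B/z_A)^α = (110.0/39.0)^0.117 = (2.8205)^0.117 = 1.12899
Power-density ratio: P_B/P_A = (V_B/V_A)³ = (1.12899)³ = 1.43901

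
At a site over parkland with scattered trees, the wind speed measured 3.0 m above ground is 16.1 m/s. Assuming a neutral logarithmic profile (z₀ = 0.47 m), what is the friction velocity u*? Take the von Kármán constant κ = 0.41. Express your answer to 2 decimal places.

u* ≈ 3.56 m/s

Log law: V(z) = (u*/κ) · ln(z/z₀) ⇒ u* = κ · V / ln(z/z₀)
u* = 0.41 × 16.1 / ln(3.0/0.47) = 0.41 × 16.1 / 1.8536
   = 6.6010 / 1.8536 = 3.5611 m/s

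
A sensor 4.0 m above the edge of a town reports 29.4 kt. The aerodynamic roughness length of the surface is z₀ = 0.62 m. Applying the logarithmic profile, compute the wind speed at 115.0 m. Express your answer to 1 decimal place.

82.4 kt

Log law: V(z) ∝ ln(z/z₀), so V₂/V₁ = ln(z₂/z₀) / ln(z₁/z₀).
ln(115.0/0.62) = 5.2230, ln(4.0/0.62) = 1.8643
V₂ = 29.4 × 5.2230/1.8643 = 29.4 × 2.8015 = 82.3648 kt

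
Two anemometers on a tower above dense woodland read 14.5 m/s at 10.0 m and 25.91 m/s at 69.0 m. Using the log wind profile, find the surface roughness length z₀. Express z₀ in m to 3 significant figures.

z₀ ≈ 0.859 m

Log law: V(z) ∝ ln(z/z₀). With r = V₁/V₂ = 14.5/25.91 = 0.55963,
r · ln(z₂/z₀) = ln(z₁/z₀) ⇒ ln z₀ = (ln z₁ − r·ln z₂)/(1 − r)
ln z₀ = (2.30259 − 0.55963×4.23411) / 0.44037 = -0.1520
z₀ = exp(-0.1520) = 0.8590 m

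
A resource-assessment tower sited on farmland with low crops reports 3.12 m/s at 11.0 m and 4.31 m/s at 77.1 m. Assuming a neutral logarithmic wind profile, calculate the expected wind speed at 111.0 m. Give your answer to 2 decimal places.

Log law: V ∝ ln(z/z₀). From the pair, with r = V₁/V₂ = 0.72390,
ln z₀ = (ln z₁ − r·ln z₂)/(1 − r) = (2.3979 − 0.72390×4.3451)/0.27610 = -2.7074 → z₀ = 0.06671 m
V₃ = V₁ · ln(z₃/z₀)/ln(z₁/z₀) = 3.12 × 7.4169/5.1053 = 4.5327 m/s

4.53 m/s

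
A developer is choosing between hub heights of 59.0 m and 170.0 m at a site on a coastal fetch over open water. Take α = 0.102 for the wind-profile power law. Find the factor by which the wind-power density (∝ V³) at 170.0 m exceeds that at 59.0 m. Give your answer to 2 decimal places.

Speed ratio: V_B/V_A = (z_B/z_A)^α = (170.0/59.0)^0.102 = (2.8814)^0.102 = 1.11398
Power-density ratio: P_B/P_A = (V_B/V_A)³ = (1.11398)³ = 1.38241

1.38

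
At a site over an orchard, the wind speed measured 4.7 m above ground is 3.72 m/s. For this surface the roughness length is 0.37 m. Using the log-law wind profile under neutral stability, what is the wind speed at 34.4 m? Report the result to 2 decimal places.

Log law: V(z) ∝ ln(z/z₀), so V₂/V₁ = ln(z₂/z₀) / ln(z₁/z₀).
ln(34.4/0.37) = 4.5323, ln(4.7/0.37) = 2.5418
V₂ = 3.72 × 4.5323/2.5418 = 3.72 × 1.7831 = 6.6331 m/s

6.63 m/s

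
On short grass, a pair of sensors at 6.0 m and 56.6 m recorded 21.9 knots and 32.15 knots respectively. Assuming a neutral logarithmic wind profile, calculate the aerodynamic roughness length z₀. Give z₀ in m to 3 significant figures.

Log law: V(z) ∝ ln(z/z₀). With r = V₁/V₂ = 21.9/32.15 = 0.68118,
r · ln(z₂/z₀) = ln(z₁/z₀) ⇒ ln z₀ = (ln z₁ − r·ln z₂)/(1 − r)
ln z₀ = (1.79176 − 0.68118×4.03601) / 0.31882 = -3.0033
z₀ = exp(-3.0033) = 0.04962 m

z₀ ≈ 0.0496 m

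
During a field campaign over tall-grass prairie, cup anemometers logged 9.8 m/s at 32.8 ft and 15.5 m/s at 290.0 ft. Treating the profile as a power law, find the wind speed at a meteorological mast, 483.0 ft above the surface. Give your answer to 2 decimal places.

First find α: α = ln(V₂/V₁)/ln(z₂/z₁) = ln(15.5/9.8)/ln(290.0/32.8) = 0.45846/2.17945 = 0.2104
Extrapolate from 290.0 ft to 483.0 ft: V₃ = 15.5 × (483.0/290.0)^0.2104 = 15.5 × 1.1133 = 17.2558 m/s

17.26 m/s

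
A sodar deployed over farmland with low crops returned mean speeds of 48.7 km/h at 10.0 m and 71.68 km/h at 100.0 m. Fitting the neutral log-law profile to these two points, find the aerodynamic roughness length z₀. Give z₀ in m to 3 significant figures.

Log law: V(z) ∝ ln(z/z₀). With r = V₁/V₂ = 48.7/71.68 = 0.67941,
r · ln(z₂/z₀) = ln(z₁/z₀) ⇒ ln z₀ = (ln z₁ − r·ln z₂)/(1 − r)
ln z₀ = (2.30259 − 0.67941×4.60517) / 0.32059 = -2.5771
z₀ = exp(-2.5771) = 0.07599 m

z₀ ≈ 0.0760 m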